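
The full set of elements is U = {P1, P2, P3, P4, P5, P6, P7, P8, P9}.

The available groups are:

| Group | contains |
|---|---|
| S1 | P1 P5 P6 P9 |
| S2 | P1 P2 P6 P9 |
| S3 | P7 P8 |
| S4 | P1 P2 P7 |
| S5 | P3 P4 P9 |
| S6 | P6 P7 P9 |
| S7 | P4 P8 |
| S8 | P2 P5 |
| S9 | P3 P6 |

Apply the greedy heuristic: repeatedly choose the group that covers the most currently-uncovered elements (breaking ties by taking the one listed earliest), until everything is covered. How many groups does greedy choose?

4

Greedy: pick S1 (covers 4 new) → pick S3 (covers 2 new) → pick S5 (covers 2 new) → pick S2 (covers 1 new). Total picks: 4.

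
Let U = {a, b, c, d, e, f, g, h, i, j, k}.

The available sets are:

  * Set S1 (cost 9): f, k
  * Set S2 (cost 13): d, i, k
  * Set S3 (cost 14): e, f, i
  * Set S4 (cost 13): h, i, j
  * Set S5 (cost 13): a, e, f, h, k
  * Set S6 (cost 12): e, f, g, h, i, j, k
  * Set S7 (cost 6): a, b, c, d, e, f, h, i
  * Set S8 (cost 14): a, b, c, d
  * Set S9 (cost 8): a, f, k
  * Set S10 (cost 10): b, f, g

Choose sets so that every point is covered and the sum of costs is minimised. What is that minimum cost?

S6, S7 together cover every point (S6 ∪ S7 = {a, b, c, d, e, f, g, h, i, j, k}); total cost 12 + 6 = 18.
No covering selection has total cost below 18.

18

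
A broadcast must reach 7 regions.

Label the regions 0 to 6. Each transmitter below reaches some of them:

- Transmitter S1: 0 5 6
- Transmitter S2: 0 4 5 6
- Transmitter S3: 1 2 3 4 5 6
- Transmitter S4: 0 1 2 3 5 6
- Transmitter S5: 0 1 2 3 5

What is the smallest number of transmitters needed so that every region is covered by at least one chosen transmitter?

2

S3 and S5 together: S3 ∪ S5 = {0, 1, 2, 3, 4, 5, 6} — every region is covered.
No single transmitter has all 7 regions (the largest, S3, has 6), so 2 is optimal.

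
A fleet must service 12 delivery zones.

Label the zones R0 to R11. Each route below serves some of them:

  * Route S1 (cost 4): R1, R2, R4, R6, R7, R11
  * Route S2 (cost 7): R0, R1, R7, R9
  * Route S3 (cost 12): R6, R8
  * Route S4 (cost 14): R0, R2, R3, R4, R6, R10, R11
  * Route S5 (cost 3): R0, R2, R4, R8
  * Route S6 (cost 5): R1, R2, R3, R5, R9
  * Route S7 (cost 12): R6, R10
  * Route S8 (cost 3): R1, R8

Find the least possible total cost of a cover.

24

S1, S5, S6, S7 together cover every zone (S1 ∪ S5 ∪ S6 ∪ S7 = {R0, R1, R2, R3, R4, R5, R6, R7, R8, R9, R10, R11}); total cost 4 + 3 + 5 + 12 = 24.
No covering selection has total cost below 24.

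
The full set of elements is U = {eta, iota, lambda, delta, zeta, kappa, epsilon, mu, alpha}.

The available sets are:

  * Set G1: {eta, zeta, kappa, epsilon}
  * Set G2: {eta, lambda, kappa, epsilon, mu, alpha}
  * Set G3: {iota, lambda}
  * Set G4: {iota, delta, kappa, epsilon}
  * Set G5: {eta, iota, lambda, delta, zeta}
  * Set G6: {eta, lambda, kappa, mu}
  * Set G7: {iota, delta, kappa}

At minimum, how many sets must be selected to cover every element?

2

Take {G2, G5}. Their union is {eta, iota, lambda, delta, zeta, kappa, epsilon, mu, alpha}, which is all 9 elements.
No single set has all 9 elements (the largest, G2, has 6), so 2 is optimal.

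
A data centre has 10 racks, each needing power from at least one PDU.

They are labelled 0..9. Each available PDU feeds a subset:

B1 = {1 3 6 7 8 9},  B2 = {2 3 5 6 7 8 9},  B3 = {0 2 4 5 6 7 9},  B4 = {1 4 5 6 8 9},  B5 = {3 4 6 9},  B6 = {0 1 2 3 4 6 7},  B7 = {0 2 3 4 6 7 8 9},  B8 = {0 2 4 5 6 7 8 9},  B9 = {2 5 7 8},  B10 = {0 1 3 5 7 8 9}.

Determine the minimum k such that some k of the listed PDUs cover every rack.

2

Take {B7, B10}. Their union is {0, 1, 2, 3, 4, 5, 6, 7, 8, 9}, which is all 10 racks.
No single PDU has all 10 racks (the largest, B7, has 8), so 2 is optimal.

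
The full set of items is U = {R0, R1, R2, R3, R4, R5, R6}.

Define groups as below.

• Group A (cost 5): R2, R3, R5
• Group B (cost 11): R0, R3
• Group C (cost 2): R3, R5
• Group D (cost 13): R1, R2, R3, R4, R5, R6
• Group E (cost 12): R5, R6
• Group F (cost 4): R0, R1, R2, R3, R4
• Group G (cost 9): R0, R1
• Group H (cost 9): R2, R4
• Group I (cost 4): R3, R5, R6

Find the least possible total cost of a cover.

8

F, I together cover every item (F ∪ I = {R0, R1, R2, R3, R4, R5, R6}); total cost 4 + 4 = 8.
The greedy pick F, C, I costs 10; no covering selection beats 8.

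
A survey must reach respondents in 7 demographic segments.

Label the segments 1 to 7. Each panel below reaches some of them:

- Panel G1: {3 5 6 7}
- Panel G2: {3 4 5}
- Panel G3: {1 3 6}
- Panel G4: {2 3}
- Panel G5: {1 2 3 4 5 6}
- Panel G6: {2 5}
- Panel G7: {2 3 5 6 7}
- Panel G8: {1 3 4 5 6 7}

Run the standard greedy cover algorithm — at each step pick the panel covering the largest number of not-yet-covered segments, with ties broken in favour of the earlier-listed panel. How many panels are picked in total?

2

Greedy: pick G5 (covers 6 new) → pick G1 (covers 1 new). Total picks: 2.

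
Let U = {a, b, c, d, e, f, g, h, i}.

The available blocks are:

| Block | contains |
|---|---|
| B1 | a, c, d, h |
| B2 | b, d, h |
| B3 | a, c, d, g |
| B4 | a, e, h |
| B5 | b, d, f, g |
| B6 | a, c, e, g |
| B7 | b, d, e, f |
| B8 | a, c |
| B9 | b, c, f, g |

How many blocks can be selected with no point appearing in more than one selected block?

B7, B8 are pairwise disjoint (B7={b,d,e,f}; B8={a,c}).
Every remaining block overlaps one of these, and no 3 of the listed blocks are pairwise disjoint, so 2 is the maximum.

2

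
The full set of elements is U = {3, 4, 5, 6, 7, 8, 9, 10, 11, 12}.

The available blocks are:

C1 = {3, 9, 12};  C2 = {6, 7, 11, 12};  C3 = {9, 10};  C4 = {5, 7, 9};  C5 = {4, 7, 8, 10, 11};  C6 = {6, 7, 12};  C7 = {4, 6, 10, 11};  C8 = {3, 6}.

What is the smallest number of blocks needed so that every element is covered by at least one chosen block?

C2, C4, C5, and C8 cover everything between them: the union {3, 4, 5, 6, 7, 8, 9, 10, 11, 12} is all of U.
No 3 of the 8 blocks cover everything (all 56 combinations miss at least one element), so 4 is optimal.

4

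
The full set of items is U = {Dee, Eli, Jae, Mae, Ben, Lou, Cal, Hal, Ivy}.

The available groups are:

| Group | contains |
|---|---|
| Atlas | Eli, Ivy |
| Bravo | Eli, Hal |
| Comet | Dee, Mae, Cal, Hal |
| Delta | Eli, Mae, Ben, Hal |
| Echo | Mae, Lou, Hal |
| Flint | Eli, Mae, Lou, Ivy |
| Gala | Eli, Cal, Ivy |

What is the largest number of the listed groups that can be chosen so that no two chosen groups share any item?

Echo, Gala are pairwise disjoint (Echo={Mae,Lou,Hal}; Gala={Eli,Cal,Ivy}).
Every remaining group overlaps one of these, and no 3 of the listed groups are pairwise disjoint, so 2 is the maximum.

2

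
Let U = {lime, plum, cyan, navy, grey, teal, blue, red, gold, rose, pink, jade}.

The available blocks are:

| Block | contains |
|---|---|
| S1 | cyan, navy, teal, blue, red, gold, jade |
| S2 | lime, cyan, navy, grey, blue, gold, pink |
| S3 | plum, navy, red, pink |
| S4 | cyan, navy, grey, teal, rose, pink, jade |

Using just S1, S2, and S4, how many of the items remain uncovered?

Union of S1, S2, S4 = {lime, cyan, navy, grey, teal, blue, red, gold, rose, pink, jade}.
Not covered: plum — 1 item.

1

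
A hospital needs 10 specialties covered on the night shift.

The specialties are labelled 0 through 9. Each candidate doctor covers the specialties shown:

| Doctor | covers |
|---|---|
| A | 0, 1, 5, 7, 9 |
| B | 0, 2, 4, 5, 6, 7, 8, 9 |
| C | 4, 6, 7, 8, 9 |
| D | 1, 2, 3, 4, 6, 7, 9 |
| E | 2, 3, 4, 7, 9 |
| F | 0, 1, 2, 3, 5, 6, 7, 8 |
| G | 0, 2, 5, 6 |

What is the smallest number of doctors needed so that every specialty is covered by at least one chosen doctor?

2

Take {E, F}. Their union is {0, 1, 2, 3, 4, 5, 6, 7, 8, 9}, which is all 10 specialties.
No single doctor has all 10 specialties (the largest, B, has 8), so 2 is optimal.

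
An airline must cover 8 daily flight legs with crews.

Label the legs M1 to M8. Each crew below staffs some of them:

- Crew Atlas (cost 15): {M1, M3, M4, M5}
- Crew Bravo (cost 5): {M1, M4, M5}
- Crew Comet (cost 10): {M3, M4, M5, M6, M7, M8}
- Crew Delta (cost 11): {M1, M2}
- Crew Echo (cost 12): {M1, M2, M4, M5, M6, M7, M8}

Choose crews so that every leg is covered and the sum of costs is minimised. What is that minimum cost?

Comet, Delta together cover every leg (Comet ∪ Delta = {M1, M2, M3, M4, M5, M6, M7, M8}); total cost 10 + 11 = 21.
The greedy pick Bravo, Comet, Delta costs 26; no covering selection beats 21.

21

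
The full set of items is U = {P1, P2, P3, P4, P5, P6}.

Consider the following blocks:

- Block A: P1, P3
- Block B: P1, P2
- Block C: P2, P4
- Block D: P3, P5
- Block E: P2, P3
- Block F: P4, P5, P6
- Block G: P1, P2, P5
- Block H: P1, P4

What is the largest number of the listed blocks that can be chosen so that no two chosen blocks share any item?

C, D are pairwise disjoint (C={P2,P4}; D={P3,P5}).
Every remaining block overlaps one of these, and no 3 of the listed blocks are pairwise disjoint, so 2 is the maximum.

2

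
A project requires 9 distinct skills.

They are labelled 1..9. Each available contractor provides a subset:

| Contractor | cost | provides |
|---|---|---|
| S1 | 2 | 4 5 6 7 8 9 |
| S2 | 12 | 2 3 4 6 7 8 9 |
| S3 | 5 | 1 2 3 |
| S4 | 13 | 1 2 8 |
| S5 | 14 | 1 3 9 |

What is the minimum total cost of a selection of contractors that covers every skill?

S1, S3 together cover every skill (S1 ∪ S3 = {1, 2, 3, 4, 5, 6, 7, 8, 9}); total cost 2 + 5 = 7.
No covering selection has total cost below 7.

7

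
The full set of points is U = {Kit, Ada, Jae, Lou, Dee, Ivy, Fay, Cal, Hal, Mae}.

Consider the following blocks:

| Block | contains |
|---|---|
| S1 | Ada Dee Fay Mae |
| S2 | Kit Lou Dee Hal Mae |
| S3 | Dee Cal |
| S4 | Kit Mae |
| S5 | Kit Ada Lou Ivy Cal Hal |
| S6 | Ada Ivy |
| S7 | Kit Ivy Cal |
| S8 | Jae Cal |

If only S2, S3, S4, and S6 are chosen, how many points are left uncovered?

Union of S2, S3, S4, S6 = {Kit, Ada, Lou, Dee, Ivy, Cal, Hal, Mae}.
Not covered: Jae, Fay — 2 points.

2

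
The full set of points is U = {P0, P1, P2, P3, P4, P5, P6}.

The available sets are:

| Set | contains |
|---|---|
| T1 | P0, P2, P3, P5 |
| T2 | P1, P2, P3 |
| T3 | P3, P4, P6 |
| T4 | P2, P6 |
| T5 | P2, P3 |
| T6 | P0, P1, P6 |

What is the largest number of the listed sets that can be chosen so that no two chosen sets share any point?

2

T5, T6 are pairwise disjoint (T5={P2,P3}; T6={P0,P1,P6}).
Every remaining set overlaps one of these, and no 3 of the listed sets are pairwise disjoint, so 2 is the maximum.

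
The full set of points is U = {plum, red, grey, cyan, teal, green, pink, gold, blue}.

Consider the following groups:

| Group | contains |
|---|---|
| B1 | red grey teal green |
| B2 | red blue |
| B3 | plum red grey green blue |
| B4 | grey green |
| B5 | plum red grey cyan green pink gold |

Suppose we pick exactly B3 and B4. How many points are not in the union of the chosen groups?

4

Union of B3, B4 = {plum, red, grey, green, blue}.
Not covered: cyan, teal, pink, gold — 4 points.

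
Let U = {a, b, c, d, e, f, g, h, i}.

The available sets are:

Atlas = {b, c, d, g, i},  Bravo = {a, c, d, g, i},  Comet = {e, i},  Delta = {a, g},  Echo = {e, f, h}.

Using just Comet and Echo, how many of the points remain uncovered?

5

Union of Comet, Echo = {e, f, h, i}.
Not covered: a, b, c, d, g — 5 points.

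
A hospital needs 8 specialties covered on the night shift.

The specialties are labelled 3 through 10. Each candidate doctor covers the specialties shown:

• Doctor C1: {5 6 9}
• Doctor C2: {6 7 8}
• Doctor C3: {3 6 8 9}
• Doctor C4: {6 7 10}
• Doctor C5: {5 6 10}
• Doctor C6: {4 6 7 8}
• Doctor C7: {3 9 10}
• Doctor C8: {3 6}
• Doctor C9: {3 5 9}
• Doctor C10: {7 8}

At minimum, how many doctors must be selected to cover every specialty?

C5 and C6 and C9 together: C5 ∪ C6 ∪ C9 = {3, 4, 5, 6, 7, 8, 9, 10} — every specialty is covered.
Only C6 contains 4, so C6 is forced; the remaining 4 specialties need at least 2 more doctors (each remaining doctor adds at most 3) — so at least 3 doctors are needed, and 3 is optimal.

3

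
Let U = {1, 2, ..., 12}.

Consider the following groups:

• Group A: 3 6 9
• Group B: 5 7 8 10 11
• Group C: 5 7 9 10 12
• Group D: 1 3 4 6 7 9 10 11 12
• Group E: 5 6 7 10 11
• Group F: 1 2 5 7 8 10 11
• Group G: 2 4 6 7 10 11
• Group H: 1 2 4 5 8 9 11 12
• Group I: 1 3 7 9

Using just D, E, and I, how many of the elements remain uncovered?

2

Union of D, E, I = {1, 3, 4, 5, 6, 7, 9, 10, 11, 12}.
Not covered: 2, 8 — 2 elements.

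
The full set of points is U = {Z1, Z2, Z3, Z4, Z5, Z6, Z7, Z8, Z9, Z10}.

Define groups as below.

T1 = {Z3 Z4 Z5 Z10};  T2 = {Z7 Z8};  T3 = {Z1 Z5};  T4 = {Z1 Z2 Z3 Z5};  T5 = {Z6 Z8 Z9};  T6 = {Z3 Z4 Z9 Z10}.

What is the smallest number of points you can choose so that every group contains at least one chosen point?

3

H = {Z1, Z8, Z10} meets every group (each contains at least one member of H), and |H| = 3.
The groups T2, T3, T6 are pairwise disjoint, so any hitting set needs a separate point for each — at least 3. Hence 3 is optimal.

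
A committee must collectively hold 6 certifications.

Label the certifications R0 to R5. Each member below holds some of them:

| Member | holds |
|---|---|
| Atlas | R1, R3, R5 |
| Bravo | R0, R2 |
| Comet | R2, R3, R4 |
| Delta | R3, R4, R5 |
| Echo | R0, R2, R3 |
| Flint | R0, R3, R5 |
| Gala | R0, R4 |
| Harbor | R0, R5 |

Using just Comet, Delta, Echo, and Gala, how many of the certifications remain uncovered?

1

Union of Comet, Delta, Echo, Gala = {R0, R2, R3, R4, R5}.
Not covered: R1 — 1 certification.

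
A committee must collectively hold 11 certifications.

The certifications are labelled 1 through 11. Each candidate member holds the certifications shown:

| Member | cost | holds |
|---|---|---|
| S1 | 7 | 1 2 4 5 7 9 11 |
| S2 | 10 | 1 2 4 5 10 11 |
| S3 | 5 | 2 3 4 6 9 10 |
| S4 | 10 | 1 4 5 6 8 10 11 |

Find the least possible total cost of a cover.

S1, S3, S4 together cover every certification (S1 ∪ S3 ∪ S4 = {1, 2, 3, 4, 5, 6, 7, 8, 9, 10, 11}); total cost 7 + 5 + 10 = 22.
No covering selection has total cost below 22.

22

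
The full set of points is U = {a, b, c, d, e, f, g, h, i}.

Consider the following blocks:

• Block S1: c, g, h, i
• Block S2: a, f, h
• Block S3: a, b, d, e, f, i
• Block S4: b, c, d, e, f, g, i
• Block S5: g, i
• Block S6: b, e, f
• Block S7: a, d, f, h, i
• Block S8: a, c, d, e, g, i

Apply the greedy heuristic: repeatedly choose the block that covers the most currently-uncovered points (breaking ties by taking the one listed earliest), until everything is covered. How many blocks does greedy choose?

Greedy: pick S4 (covers 7 new) → pick S2 (covers 2 new). Total picks: 2.

2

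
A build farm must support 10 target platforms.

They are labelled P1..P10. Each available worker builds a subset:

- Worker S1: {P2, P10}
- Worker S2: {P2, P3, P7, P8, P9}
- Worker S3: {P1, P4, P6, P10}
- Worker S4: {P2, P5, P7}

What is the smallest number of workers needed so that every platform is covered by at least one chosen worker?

S2 and S3 and S4 together: S2 ∪ S3 ∪ S4 = {P1, P2, P3, P4, P5, P6, P7, P8, P9, P10} — every platform is covered.
Only S3 contains P1, so S3 is forced; the remaining 6 platforms need at least 2 more workers (each remaining worker adds at most 5) — so at least 3 workers are needed, and 3 is optimal.

3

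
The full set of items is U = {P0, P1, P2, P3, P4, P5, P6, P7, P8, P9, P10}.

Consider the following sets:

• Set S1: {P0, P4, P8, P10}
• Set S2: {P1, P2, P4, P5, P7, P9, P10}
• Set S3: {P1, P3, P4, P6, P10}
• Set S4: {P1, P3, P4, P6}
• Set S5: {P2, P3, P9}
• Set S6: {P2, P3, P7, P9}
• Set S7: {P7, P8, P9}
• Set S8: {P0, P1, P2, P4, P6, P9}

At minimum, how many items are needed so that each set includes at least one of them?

The 2 items {P4, P9} hit every set.
The sets S3, S7 are pairwise disjoint, so any hitting set needs a separate item for each — at least 2. Hence 2 is optimal.

2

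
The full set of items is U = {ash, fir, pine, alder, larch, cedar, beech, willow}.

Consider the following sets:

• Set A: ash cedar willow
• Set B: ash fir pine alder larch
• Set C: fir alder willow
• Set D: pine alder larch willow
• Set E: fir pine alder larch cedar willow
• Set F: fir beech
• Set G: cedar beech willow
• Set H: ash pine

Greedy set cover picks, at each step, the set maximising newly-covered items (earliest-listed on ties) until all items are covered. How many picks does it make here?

Greedy: pick E (covers 6 new) → pick A (covers 1 new) → pick F (covers 1 new). Total picks: 3.
(The true minimum cover uses only 2 sets, so greedy is not optimal here.)

3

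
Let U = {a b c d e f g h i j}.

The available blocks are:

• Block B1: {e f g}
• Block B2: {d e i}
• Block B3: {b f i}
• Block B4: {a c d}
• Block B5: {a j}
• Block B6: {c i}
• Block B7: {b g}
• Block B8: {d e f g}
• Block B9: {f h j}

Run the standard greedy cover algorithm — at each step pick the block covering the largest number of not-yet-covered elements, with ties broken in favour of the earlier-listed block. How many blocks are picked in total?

4

Greedy: pick B8 (covers 4 new) → pick B3 (covers 2 new) → pick B4 (covers 2 new) → pick B9 (covers 2 new). Total picks: 4.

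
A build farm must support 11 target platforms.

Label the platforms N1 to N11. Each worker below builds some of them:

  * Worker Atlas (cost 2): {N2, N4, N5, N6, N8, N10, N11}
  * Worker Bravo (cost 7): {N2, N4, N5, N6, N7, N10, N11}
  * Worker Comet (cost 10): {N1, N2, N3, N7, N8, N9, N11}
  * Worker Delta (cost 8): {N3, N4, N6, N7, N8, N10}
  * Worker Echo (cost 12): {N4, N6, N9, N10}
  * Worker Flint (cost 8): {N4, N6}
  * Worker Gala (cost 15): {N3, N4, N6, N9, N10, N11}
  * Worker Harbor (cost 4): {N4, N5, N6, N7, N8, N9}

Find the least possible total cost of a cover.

Atlas, Comet together cover every platform (Atlas ∪ Comet = {N1, N2, N3, N4, N5, N6, N7, N8, N9, N10, N11}); total cost 2 + 10 = 12.
The greedy pick Atlas, Harbor, Comet costs 16; no covering selection beats 12.

12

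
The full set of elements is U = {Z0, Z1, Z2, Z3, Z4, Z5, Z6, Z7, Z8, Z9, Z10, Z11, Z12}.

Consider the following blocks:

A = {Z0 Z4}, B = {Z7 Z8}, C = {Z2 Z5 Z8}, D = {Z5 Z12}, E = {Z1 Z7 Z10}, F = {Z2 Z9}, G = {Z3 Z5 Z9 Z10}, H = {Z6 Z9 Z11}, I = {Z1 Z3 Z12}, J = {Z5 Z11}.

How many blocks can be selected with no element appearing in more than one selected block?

5

A, B, F, I, J are pairwise disjoint (A={Z0,Z4}; B={Z7,Z8}; F={Z2,Z9}; I={Z1,Z3,Z12}; J={Z5,Z11}).
Every remaining block overlaps one of these, and no 6 of the listed blocks are pairwise disjoint, so 5 is the maximum.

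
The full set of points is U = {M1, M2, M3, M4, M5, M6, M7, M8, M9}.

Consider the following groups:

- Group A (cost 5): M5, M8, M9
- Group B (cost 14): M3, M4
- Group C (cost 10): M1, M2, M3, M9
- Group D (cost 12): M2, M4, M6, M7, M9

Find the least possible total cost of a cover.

A, C, D together cover every point (A ∪ C ∪ D = {M1, M2, M3, M4, M5, M6, M7, M8, M9}); total cost 5 + 10 + 12 = 27.
No covering selection has total cost below 27.

27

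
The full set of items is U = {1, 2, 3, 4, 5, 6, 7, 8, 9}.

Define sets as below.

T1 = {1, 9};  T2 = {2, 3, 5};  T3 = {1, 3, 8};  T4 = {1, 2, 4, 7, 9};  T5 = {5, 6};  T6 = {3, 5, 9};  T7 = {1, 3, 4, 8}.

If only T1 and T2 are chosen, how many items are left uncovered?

4

Union of T1, T2 = {1, 2, 3, 5, 9}.
Not covered: 4, 6, 7, 8 — 4 items.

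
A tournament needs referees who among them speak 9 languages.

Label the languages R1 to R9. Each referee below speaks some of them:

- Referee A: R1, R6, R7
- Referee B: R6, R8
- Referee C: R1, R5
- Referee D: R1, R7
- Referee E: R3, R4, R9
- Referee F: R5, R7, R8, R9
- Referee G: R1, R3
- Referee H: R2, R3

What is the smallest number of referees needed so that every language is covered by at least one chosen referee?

Take {A, E, F, H}. Their union is {R1, R2, R3, R4, R5, R6, R7, R8, R9}, which is all 9 languages.
No 3 of the 8 referees cover everything (all 56 combinations miss at least one language), so 4 is optimal.

4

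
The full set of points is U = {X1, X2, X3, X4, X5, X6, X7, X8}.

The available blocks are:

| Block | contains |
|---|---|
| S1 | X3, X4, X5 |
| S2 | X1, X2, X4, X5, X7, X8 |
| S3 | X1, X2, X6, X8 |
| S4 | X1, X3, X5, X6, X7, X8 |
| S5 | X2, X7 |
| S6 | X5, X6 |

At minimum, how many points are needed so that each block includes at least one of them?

H = {X2, X5} meets every block (each contains at least one member of H), and |H| = 2.
The blocks S5, S6 are pairwise disjoint, so any hitting set needs a separate point for each — at least 2. Hence 2 is optimal.

2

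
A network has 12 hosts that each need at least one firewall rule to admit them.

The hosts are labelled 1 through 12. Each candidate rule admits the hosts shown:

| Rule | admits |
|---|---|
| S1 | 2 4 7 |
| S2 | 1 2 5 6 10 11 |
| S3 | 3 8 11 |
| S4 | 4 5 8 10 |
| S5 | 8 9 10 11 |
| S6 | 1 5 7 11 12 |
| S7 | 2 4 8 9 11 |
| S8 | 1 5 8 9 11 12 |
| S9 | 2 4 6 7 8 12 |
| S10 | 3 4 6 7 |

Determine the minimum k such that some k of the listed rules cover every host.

S2 and S8 and S10 together: S2 ∪ S8 ∪ S10 = {1, 2, 3, 4, 5, 6, 7, 8, 9, 10, 11, 12} — every host is covered.
No 2 of the 10 rules cover everything (all 45 combinations miss at least one host), so 3 is optimal.

3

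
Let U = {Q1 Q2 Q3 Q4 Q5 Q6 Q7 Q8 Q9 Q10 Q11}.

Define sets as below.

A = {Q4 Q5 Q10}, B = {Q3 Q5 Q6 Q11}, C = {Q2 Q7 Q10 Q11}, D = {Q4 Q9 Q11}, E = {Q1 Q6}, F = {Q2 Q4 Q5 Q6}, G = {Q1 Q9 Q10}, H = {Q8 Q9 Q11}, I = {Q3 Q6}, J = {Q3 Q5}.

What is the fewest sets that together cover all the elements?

5

C and E and F and H and I together: C ∪ E ∪ F ∪ H ∪ I = {Q1, Q2, Q3, Q4, Q5, Q6, Q7, Q8, Q9, Q10, Q11} — every element is covered.
No 4 of the 10 sets cover everything (all 210 combinations miss at least one element), so 5 is optimal.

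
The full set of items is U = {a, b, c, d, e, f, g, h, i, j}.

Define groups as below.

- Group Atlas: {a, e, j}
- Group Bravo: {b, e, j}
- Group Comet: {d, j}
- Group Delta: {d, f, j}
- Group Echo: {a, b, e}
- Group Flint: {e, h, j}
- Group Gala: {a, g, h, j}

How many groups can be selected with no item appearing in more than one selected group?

Delta, Echo are pairwise disjoint (Delta={d,f,j}; Echo={a,b,e}).
Every remaining group overlaps one of these, and no 3 of the listed groups are pairwise disjoint, so 2 is the maximum.

2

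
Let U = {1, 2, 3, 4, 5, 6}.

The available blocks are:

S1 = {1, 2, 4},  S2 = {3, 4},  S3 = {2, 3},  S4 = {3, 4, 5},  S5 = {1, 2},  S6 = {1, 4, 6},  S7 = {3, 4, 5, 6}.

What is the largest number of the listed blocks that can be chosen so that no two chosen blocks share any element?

2

S2, S5 are pairwise disjoint (S2={3,4}; S5={1,2}).
Every remaining block overlaps one of these, and no 3 of the listed blocks are pairwise disjoint, so 2 is the maximum.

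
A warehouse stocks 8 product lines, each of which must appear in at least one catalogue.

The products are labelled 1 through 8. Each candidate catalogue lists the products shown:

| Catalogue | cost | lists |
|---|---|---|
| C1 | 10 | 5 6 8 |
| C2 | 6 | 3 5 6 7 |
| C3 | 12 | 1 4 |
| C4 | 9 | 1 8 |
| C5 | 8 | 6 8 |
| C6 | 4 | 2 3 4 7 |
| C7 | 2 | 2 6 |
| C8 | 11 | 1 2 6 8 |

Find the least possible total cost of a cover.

C2, C4, C6 together cover every product (C2 ∪ C4 ∪ C6 = {1, 2, 3, 4, 5, 6, 7, 8}); total cost 6 + 9 + 4 = 19.
The greedy pick C6, C7, C4, C2 costs 21; no covering selection beats 19.

19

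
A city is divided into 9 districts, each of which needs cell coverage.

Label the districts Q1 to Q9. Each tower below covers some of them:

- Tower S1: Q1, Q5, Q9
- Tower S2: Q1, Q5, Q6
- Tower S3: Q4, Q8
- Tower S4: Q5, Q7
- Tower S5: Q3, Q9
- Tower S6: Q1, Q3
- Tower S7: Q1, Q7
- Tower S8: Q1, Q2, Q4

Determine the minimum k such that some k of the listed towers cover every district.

S2 and S3 and S5 and S7 and S8 together: S2 ∪ S3 ∪ S5 ∪ S7 ∪ S8 = {Q1, Q2, Q3, Q4, Q5, Q6, Q7, Q8, Q9} — every district is covered.
No 4 of the 8 towers cover everything (all 70 combinations miss at least one district), so 5 is optimal.

5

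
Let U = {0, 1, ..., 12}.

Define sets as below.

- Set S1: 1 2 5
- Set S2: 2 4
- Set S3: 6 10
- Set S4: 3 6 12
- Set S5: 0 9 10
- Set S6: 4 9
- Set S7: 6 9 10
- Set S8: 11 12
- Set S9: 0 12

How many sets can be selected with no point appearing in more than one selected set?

S1, S3, S6, S9 are pairwise disjoint (S1={1,2,5}; S3={6,10}; S6={4,9}; S9={0,12}).
Every remaining set overlaps one of these, and no 5 of the listed sets are pairwise disjoint, so 4 is the maximum.

4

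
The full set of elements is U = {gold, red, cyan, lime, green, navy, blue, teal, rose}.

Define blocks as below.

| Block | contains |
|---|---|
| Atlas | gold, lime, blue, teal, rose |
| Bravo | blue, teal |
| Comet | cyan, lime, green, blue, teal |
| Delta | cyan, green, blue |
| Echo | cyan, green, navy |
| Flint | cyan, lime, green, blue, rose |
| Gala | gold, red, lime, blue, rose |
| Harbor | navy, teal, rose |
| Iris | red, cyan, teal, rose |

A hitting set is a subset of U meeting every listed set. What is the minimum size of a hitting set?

3

H = {green, teal, rose} meets every block (each contains at least one member of H), and |H| = 3.
No choice of 2 elements meets every block, so 3 is the minimum.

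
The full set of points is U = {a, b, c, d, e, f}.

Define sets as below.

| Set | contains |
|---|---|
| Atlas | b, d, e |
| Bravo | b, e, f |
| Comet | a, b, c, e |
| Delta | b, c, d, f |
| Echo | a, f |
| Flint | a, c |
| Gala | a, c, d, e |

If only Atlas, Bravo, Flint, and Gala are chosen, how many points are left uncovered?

Union of Atlas, Bravo, Flint, Gala = {a, b, c, d, e, f} — that's every point, so 0 are uncovered.

0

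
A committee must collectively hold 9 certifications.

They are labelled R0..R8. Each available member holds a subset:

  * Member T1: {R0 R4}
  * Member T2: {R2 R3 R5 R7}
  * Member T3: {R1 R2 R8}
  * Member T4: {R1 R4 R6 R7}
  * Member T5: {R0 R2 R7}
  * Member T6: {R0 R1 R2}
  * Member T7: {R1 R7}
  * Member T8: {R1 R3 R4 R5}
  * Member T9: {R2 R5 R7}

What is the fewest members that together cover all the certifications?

T2 and T3 and T4 and T5 together: T2 ∪ T3 ∪ T4 ∪ T5 = {R0, R1, R2, R3, R4, R5, R6, R7, R8} — every certification is covered.
No 3 of the 9 members cover everything (all 84 combinations miss at least one certification), so 4 is optimal.

4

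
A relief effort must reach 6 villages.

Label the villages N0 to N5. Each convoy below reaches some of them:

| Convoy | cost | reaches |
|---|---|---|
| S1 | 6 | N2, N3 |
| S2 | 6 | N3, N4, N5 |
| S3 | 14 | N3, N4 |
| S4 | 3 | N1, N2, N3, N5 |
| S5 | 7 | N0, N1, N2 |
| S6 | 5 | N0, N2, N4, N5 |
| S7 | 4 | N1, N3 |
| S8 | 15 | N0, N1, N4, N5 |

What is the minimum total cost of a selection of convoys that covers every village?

8

S4, S6 together cover every village (S4 ∪ S6 = {N0, N1, N2, N3, N4, N5}); total cost 3 + 5 = 8.
No covering selection has total cost below 8.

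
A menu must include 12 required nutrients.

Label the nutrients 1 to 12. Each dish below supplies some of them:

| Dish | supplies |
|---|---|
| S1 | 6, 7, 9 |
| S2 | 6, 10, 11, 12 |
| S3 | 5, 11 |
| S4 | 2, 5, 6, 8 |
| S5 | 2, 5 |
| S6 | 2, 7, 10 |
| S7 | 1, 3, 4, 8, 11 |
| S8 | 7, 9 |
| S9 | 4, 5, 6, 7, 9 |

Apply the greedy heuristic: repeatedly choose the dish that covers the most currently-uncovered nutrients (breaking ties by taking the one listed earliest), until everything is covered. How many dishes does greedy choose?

Greedy: pick S7 (covers 5 new) → pick S9 (covers 4 new) → pick S2 (covers 2 new) → pick S4 (covers 1 new). Total picks: 4.

4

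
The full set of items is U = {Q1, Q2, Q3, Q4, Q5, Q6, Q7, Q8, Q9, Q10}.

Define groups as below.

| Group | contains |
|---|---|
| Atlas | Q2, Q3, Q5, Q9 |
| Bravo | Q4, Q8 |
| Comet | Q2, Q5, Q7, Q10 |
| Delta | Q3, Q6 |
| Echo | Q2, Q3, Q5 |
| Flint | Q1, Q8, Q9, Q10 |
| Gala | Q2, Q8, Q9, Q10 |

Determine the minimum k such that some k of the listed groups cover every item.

Take {Bravo, Comet, Delta, Flint}. Their union is {Q1, Q2, Q3, Q4, Q5, Q6, Q7, Q8, Q9, Q10}, which is all 10 items.
No 3 of the 7 groups cover everything (all 35 combinations miss at least one item), so 4 is optimal.

4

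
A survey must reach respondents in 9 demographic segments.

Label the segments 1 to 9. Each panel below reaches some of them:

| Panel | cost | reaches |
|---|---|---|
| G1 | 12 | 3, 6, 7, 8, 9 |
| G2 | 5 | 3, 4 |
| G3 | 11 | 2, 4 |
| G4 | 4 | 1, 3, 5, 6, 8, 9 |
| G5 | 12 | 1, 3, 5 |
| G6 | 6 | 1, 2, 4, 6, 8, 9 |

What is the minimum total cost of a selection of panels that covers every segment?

22

G1, G4, G6 together cover every segment (G1 ∪ G4 ∪ G6 = {1, 2, 3, 4, 5, 6, 7, 8, 9}); total cost 12 + 4 + 6 = 22.
No covering selection has total cost below 22.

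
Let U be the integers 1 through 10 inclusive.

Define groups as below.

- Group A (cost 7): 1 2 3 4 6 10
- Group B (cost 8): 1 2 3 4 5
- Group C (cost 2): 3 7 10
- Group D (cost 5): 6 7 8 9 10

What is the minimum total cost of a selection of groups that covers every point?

13

B, D together cover every point (B ∪ D = {1, 2, 3, 4, 5, 6, 7, 8, 9, 10}); total cost 8 + 5 = 13.
The greedy pick C, D, B costs 15; no covering selection beats 13.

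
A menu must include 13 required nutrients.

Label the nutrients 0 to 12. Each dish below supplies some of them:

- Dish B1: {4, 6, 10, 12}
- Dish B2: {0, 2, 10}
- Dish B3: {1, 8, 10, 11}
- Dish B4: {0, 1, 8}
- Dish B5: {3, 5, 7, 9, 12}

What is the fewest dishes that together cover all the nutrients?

4

B1 and B2 and B3 and B5 together: B1 ∪ B2 ∪ B3 ∪ B5 = {0, 1, 2, 3, 4, 5, 6, 7, 8, 9, 10, 11, 12} — every nutrient is covered.
Only B1 contains 4, so B1 is forced; the remaining 9 nutrients need at least 3 more dishes (each remaining dish adds at most 4) — so at least 4 dishes are needed, and 4 is optimal.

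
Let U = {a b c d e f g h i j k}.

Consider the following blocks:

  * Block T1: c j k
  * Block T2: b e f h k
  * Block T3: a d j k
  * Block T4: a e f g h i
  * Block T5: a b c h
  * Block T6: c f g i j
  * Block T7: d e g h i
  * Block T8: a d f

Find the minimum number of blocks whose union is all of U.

Take {T2, T3, T6}. Their union is {a, b, c, d, e, f, g, h, i, j, k}, which is all 11 points.
No 2 of the 8 blocks cover everything (all 28 combinations miss at least one point), so 3 is optimal.

3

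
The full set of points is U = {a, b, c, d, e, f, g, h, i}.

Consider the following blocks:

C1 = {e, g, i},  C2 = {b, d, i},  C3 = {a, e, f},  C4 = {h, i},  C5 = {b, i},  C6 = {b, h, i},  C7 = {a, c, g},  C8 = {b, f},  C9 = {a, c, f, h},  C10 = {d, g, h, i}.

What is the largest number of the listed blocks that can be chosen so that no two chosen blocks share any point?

3

C4, C7, C8 are pairwise disjoint (C4={h,i}; C7={a,c,g}; C8={b,f}).
Every remaining block overlaps one of these, and no 4 of the listed blocks are pairwise disjoint, so 3 is the maximum.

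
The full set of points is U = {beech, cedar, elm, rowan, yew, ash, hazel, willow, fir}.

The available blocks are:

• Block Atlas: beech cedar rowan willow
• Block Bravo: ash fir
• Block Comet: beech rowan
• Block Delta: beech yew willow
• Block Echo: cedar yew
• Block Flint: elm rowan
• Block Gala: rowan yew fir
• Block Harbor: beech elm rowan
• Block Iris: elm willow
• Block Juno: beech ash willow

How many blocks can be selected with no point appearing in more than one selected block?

Bravo, Comet, Echo, Iris are pairwise disjoint (Bravo={ash,fir}; Comet={beech,rowan}; Echo={cedar,yew}; Iris={elm,willow}).
Every remaining block overlaps one of these, and no 5 of the listed blocks are pairwise disjoint, so 4 is the maximum.

4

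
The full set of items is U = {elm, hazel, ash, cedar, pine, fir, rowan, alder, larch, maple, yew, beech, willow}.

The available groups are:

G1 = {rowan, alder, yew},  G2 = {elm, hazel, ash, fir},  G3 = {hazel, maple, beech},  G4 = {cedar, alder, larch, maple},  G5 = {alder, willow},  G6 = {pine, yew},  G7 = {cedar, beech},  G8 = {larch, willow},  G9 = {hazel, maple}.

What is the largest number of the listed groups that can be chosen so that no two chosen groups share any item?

4

G2, G5, G6, G7 are pairwise disjoint (G2={elm,hazel,ash,fir}; G5={alder,willow}; G6={pine,yew}; G7={cedar,beech}).
Every remaining group overlaps one of these, and no 5 of the listed groups are pairwise disjoint, so 4 is the maximum.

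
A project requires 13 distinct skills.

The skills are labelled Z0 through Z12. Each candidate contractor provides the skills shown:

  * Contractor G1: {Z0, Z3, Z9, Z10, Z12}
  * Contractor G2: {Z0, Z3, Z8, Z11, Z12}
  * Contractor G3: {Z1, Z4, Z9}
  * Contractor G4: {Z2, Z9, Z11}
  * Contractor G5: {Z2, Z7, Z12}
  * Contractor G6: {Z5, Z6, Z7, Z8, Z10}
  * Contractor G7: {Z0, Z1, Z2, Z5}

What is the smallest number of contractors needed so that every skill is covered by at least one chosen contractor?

4

Take {G1, G3, G4, G6}. Their union is {Z0, Z1, Z2, Z3, Z4, Z5, Z6, Z7, Z8, Z9, Z10, Z11, Z12}, which is all 13 skills.
No 3 of the 7 contractors cover everything (all 35 combinations miss at least one skill), so 4 is optimal.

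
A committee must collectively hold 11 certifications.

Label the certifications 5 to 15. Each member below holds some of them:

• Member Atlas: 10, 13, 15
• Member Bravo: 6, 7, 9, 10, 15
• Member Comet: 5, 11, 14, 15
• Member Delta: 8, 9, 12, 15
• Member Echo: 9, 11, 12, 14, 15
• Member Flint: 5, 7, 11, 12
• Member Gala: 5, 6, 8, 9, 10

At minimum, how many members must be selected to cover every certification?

Atlas and Comet and Flint and Gala together: Atlas ∪ Comet ∪ Flint ∪ Gala = {5, 6, 7, 8, 9, 10, 11, 12, 13, 14, 15} — every certification is covered.
No 3 of the 7 members cover everything (all 35 combinations miss at least one certification), so 4 is optimal.

4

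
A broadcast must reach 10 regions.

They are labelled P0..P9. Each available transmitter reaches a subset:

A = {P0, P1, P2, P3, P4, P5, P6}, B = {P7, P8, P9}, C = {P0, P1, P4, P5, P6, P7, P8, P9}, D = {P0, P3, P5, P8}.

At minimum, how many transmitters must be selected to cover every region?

2

Take {A, B}. Their union is {P0, P1, P2, P3, P4, P5, P6, P7, P8, P9}, which is all 10 regions.
No single transmitter has all 10 regions (the largest, C, has 8), so 2 is optimal.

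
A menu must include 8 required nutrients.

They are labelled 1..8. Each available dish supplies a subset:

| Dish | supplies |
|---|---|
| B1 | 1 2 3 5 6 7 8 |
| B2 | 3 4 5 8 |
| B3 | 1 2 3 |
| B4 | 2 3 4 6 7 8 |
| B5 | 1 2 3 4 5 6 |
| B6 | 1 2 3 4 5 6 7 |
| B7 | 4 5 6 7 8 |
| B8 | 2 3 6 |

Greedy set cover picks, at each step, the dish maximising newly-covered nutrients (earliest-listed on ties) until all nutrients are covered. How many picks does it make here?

Greedy: pick B1 (covers 7 new) → pick B2 (covers 1 new). Total picks: 2.

2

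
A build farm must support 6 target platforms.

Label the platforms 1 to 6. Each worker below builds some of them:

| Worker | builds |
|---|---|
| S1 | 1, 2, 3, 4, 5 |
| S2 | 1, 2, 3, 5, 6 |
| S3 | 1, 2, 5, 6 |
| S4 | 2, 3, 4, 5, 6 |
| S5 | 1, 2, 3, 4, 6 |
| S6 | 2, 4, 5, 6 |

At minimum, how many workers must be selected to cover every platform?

2

S1 and S5 together: S1 ∪ S5 = {1, 2, 3, 4, 5, 6} — every platform is covered.
No single worker has all 6 platforms (the largest, S1, has 5), so 2 is optimal.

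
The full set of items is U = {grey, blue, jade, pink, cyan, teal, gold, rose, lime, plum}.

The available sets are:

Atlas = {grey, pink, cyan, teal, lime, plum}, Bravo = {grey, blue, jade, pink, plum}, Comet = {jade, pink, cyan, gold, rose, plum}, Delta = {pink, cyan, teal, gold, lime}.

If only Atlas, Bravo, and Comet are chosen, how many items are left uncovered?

0

Union of Atlas, Bravo, Comet = {grey, blue, jade, pink, cyan, teal, gold, rose, lime, plum} — that's every item, so 0 are uncovered.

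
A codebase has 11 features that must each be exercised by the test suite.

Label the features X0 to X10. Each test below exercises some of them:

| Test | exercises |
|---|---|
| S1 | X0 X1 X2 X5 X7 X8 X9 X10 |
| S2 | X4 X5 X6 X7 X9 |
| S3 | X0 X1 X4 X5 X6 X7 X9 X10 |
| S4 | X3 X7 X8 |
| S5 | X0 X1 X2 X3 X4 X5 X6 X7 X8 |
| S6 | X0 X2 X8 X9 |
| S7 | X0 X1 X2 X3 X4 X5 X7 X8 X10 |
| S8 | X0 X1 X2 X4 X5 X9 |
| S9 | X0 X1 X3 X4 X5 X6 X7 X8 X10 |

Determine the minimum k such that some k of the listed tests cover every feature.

Take {S3, S7}. Their union is {X0, X1, X2, X3, X4, X5, X6, X7, X8, X9, X10}, which is all 11 features.
No single test has all 11 features (the largest, S5, has 9), so 2 is optimal.

2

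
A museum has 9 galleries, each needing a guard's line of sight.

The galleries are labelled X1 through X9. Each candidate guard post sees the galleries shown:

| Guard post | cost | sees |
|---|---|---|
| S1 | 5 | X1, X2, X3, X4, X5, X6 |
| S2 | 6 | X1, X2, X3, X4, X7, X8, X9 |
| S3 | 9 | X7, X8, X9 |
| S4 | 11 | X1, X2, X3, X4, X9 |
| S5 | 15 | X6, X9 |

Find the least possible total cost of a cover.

11

S1, S2 together cover every gallery (S1 ∪ S2 = {X1, X2, X3, X4, X5, X6, X7, X8, X9}); total cost 5 + 6 = 11.
No covering selection has total cost below 11.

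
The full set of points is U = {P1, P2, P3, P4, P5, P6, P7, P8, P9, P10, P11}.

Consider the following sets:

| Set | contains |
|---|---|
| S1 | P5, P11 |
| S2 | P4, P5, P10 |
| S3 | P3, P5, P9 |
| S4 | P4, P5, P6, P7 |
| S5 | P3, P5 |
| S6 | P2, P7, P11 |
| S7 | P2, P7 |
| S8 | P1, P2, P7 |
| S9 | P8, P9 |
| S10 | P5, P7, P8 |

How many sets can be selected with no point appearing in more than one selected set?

S1, S7, S9 are pairwise disjoint (S1={P5,P11}; S7={P2,P7}; S9={P8,P9}).
Every remaining set overlaps one of these, and no 4 of the listed sets are pairwise disjoint, so 3 is the maximum.

3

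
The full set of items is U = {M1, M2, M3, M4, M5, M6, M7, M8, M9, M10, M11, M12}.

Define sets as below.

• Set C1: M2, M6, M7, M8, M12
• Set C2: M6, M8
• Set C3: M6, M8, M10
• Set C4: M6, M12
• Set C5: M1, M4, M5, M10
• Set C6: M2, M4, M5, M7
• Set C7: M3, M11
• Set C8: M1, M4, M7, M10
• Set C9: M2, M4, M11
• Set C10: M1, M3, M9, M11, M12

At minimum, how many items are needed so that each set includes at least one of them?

H = {M3, M4, M6} meets every set (each contains at least one member of H), and |H| = 3.
The sets C3, C6, C10 are pairwise disjoint, so any hitting set needs a separate item for each — at least 3. Hence 3 is optimal.

3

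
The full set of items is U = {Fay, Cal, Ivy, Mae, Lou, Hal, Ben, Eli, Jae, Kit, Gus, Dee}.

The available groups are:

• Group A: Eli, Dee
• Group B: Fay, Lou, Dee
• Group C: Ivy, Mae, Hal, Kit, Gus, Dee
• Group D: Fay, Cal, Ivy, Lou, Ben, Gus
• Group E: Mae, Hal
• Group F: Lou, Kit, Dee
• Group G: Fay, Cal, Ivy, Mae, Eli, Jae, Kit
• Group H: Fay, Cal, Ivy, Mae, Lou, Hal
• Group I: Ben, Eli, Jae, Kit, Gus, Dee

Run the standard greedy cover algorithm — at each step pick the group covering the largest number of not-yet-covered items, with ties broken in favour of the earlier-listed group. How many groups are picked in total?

Greedy: pick G (covers 7 new) → pick C (covers 3 new) → pick D (covers 2 new). Total picks: 3.
(The true minimum cover uses only 2 groups, so greedy is not optimal here.)

3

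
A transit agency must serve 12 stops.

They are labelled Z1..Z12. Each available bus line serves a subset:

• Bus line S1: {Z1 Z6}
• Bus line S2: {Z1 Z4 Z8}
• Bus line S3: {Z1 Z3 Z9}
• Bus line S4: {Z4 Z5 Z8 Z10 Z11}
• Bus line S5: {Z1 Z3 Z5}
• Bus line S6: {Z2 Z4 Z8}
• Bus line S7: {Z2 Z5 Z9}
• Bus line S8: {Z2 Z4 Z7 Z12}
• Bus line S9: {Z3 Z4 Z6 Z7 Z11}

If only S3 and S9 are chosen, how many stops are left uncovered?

Union of S3, S9 = {Z1, Z3, Z4, Z6, Z7, Z9, Z11}.
Not covered: Z2, Z5, Z8, Z10, Z12 — 5 stops.

5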